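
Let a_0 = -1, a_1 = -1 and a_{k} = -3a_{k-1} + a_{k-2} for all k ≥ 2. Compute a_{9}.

The ordinary generating function has denominator 1 + 3t - t^2.
Iterating the recurrence: a_0,…,a_{9} = -1, -1, 2, -7, 23, -76, 251, -829, 2738, -9043.

-9043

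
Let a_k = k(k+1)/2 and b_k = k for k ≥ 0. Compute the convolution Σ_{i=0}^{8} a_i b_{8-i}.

210

The convolution is the t^8 coefficient of A(t)B(t).
Σ = 0·8 + 1·7 + 3·6 + 6·5 + 10·4 + 15·3 + 21·2 + 28·1 + 36·0 = 210.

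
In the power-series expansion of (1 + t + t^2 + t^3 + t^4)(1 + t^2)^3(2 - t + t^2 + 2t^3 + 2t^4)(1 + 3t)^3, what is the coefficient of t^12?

(1 + t + t^2 + t^3 + t^4) has coefficients 1,1,1,1,1 for degrees 0…4.
(1 + t^2)^3 has coefficients 1,0,3,0,3,0,1,0,0,0,0,0,0 for degrees 0…12.
Multiplying by (2 - t + t^2 + 2t^3 + 2t^4) gives running coefficients 2,-1,7,-1,11,3,11,5,7,2,2,0,0 for degrees 0…12.
Finally multiplying by (1 + 3t)^3, the product of all factors after the first has coefficients 2,17,52,89,164,264,308,482,430,497,344,261,108 for degrees 0…12.
[t^12] = 1·108 + 1·261 + 1·344 + 1·497 + 1·430 = 1640.

1640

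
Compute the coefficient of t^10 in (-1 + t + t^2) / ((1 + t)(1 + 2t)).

-2559

The denominator gives the recurrence a_n = −3a_(n−1) − 2a_(n−2) for n ≥ 3; the numerator fixes a_0 = -1, a_1 = 4, a_2 = -9.
Iterating: -1, 4, -9, 19, -39, 79, -159, 319, -639, 1279, -2559, so a_10 = -2559.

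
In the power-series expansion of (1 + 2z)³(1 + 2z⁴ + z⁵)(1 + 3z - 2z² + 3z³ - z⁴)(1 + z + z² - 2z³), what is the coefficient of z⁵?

(1 + 2z)³ has coefficients 1,6,12,8 for degrees 0…3.
(1 + 2z⁴ + z⁵) has coefficients 1,0,0,0,2,1 for degrees 0…5.
Multiplying by (1 + 3z - 2z² + 3z³ - z⁴) gives running coefficients 1,3,-2,3,1,7 for degrees 0…5.
Finally multiplying by (1 + z + z² - 2z³), the product of all factors after the first has coefficients 1,4,2,2,-4,15 for degrees 0…5.
[z⁵] = 1·15 + 6·(-4) + 12·2 + 8·2 = 31.

31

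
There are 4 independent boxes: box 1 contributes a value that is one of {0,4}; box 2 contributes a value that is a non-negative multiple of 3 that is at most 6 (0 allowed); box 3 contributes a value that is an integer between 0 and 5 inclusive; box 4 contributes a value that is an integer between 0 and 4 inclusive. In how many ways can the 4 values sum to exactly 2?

The generating function for the choices is (1 + t^4)·(1 + t^3 + t^6)·(1 + t + t^2 + t^3 + t^4 + t^5)·(1 + t + t^2 + t^3 + t^4); the count is [t^2].
(1 + t^4) has coefficients 1,0,0 for degrees 0…2.
(1 + t^3 + t^6) has coefficients 1,0,0 for degrees 0…2.
Multiplying by (1 + t + t^2 + t^3 + t^4 + t^5) gives running coefficients 1,1,1 for degrees 0…2.
Finally multiplying by (1 + t + t^2 + t^3 + t^4), the product of all factors after the first has coefficients 1,2,3 for degrees 0…2.
[t^2] = 1·3 = 3.

3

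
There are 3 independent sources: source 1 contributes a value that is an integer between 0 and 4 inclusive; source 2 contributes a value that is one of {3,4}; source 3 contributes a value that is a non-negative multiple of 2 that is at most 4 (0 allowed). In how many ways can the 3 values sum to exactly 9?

The generating function for the choices is (1 + q + q² + q³ + q⁴)·(q³ + q⁴)·(1 + q² + q⁴); the count is [q⁹].
(1 + q + q² + q³ + q⁴) has coefficients 1,1,1,1,1 for degrees 0…4.
(q³ + q⁴) has coefficients 0,0,0,1,1,0,0,0,0,0 for degrees 0…9.
Finally multiplying by (1 + q² + q⁴), the product of all factors after the first has coefficients 0,0,0,1,1,1,1,1,1,0 for degrees 0…9.
[q⁹] = 1·0 + 1·1 + 1·1 + 1·1 + 1·1 = 4.

4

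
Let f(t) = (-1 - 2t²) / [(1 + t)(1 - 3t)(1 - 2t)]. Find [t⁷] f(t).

-5758

Partial fractions give a closed form: a_n = (-1/4)·(-1)^n + (-11/4)·3^n + (2)·2^n.
At n = 7: a_7 = -5758.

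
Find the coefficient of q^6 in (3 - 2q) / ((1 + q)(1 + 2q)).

507

The denominator gives the recurrence a_n = −3a_(n−1) − 2a_(n−2) for n ≥ 3; the numerator fixes a_0 = 3, a_1 = -11, a_2 = 27.
Iterating: 3, -11, 27, -59, 123, -251, 507, so a_6 = 507.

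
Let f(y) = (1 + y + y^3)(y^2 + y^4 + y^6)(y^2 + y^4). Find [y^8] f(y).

(1 + y + y^3) has coefficients 1,1,0,1 for degrees 0…3.
(y^2 + y^4 + y^6) has coefficients 0,0,1,0,1,0,1,0,0 for degrees 0…8.
Finally multiplying by (y^2 + y^4), the product of all factors after the first has coefficients 0,0,0,0,1,0,2,0,2 for degrees 0…8.
[y^8] = 1·2 + 1·0 + 1·0 = 2.

2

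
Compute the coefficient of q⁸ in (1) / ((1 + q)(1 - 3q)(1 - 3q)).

The denominator gives the recurrence a_n = 5a_(n−1) − 3a_(n−2) − 9a_(n−3) for n ≥ 3; the numerator fixes a_0 = 1, a_1 = 5, a_2 = 22.
Iterating: 1, 5, 22, 86, 319, 1139, 3964, 13532, 45517, so a_8 = 45517.

45517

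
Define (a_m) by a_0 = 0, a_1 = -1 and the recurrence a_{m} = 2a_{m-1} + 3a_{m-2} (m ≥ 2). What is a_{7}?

-547

The ordinary generating function has denominator 1 - 2y - 3y^2.
Iterating the recurrence: a_0,…,a_{7} = 0, -1, -2, -7, -20, -61, -182, -547.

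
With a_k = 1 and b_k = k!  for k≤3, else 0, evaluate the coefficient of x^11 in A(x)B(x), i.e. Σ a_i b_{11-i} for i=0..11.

The convolution is the x^11 coefficient of A(x)B(x).
Σ = 1·0 + 1·0 + 1·0 + 1·0 + 1·0 + 1·0 + 1·0 + 1·0 + 1·6 + 1·2 + 1·1 + 1·1 = 10.

10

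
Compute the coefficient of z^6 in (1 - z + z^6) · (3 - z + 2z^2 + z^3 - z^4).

(1 - z + z^6) has coefficients 1,-1,0,0,0,0,1 for degrees 0…6.
(3 - z + 2z^2 + z^3 - z^4) has coefficients 3,-1,2,1,-1,0,0 for degrees 0…6.
[z^6] = 1·0 − 1·0 + 1·3 = 3.

3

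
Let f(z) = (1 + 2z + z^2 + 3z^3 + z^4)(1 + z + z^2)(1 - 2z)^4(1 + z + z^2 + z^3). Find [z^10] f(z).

48

(1 + 2z + z^2 + 3z^3 + z^4) has coefficients 1,2,1,3,1 for degrees 0…4.
(1 + z + z^2) has coefficients 1,1,1,0,0,0,0,0,0,0,0 for degrees 0…10.
Multiplying by (1 - 2z)^4 gives running coefficients 1,-7,17,-16,8,-16,16,0,0,0,0 for degrees 0…10.
Finally multiplying by (1 + z + z^2 + z^3), the product of all factors after the first has coefficients 1,-6,11,-5,2,-7,-8,8,0,16,0 for degrees 0…10.
[z^10] = 1·0 + 2·16 + 1·0 + 3·8 + 1·(-8) = 48.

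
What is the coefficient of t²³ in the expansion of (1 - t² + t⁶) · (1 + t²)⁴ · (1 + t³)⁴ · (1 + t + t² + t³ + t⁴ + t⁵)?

(1 - t² + t⁶) has coefficients 1,0,-1,0,0,0,1 for degrees 0…6.
(1 + t²)⁴ has coefficients 1,0,4,0,6,0,4,0,1,0,0,0,0,0,0,0,0,0,0,0,0,0,0,0 for degrees 0…23.
Multiplying by (1 + t³)⁴ gives running coefficients 1,0,4,4,6,16,10,24,25,20,36,20,25,24,10,16,6,4,4,0,1,0,0,0 for degrees 0…23.
Finally multiplying by (1 + t + t² + t³ + t⁴ + t⁵), the product of all factors after the first has coefficients 1,1,5,9,15,31,40,64,85,101,131,135,150,150,135,131,101,85,64,40,31,15,9,5 for degrees 0…23.
[t²³] = 1·5 − 1·15 + 1·85 = 75.

75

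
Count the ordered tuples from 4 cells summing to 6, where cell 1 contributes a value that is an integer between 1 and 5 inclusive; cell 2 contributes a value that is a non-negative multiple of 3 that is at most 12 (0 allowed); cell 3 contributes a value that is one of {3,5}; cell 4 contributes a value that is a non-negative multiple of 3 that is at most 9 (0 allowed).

The generating function for the choices is (q + q^2 + q^3 + q^4 + q^5)·(1 + q^3 + q^6 + q^9 + q^12)·(q^3 + q^5)·(1 + q^3 + q^6 + q^9); the count is [q^6].
(q + q^2 + q^3 + q^4 + q^5) has coefficients 0,1,1,1,1,1 for degrees 0…5.
(1 + q^3 + q^6 + q^9 + q^12) has coefficients 1,0,0,1,0,0,1 for degrees 0…6.
Multiplying by (q^3 + q^5) gives running coefficients 0,0,0,1,0,1,1 for degrees 0…6.
Finally multiplying by (1 + q^3 + q^6 + q^9), the product of all factors after the first has coefficients 0,0,0,1,0,1,2 for degrees 0…6.
[q^6] = 1·1 + 1·0 + 1·1 + 1·0 + 1·0 = 2.

2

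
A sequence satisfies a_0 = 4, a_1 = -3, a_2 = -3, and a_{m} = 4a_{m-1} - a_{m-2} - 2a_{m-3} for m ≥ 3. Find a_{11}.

The ordinary generating function has denominator 1 - 4q + q^2 + 2q^3.
Iterating the recurrence: a_0,…,a_{11} = 4, -3, -3, -17, -59, -213, -759, -2705, -9635, -34317, -122223, -435305.

-435305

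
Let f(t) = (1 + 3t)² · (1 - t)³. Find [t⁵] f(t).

-9

(1 + 3t)² has coefficients 1,6,9 for degrees 0…2.
(1 - t)³ has coefficients 1,-3,3,-1,0,0 for degrees 0…5.
[t⁵] = 1·0 + 6·0 + 9·(-1) = -9.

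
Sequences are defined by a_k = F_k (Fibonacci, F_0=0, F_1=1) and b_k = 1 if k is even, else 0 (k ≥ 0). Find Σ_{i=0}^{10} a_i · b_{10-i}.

This is [x^10] in the product of the two ordinary generating functions.
Σ = 0·1 + 1·0 + 1·1 + 2·0 + 3·1 + 5·0 + 8·1 + 13·0 + 21·1 + 34·0 + 55·1 = 88.

88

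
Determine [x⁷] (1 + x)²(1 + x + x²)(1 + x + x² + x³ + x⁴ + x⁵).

8

(1 + x)² has coefficients 1,2,1 for degrees 0…2.
(1 + x + x²) has coefficients 1,1,1,0,0,0,0,0 for degrees 0…7.
Finally multiplying by (1 + x + x² + x³ + x⁴ + x⁵), the product of all factors after the first has coefficients 1,2,3,3,3,3,2,1 for degrees 0…7.
[x⁷] = 1·1 + 2·2 + 1·3 = 8.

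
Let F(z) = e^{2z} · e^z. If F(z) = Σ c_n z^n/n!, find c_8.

6561

The EGF product rule gives c_8 = Σ_{k_1+k_2=8} C(8; k_1,k_2) · ∏ g_i(k_i), where e^{2z} gives (2)^k; e^z gives (1)^k.
g_1(k) for k = 0…8: 1, 2, 4, 8, 16, 32, 64, 128, 256.
g_2(k) for k = 0…8: 1, 1, 1, 1, 1, 1, 1, 1, 1.
c_8 = Σ_k C(8,k)·g_1(k)·g_2(8−k) = 1·1·1 + 8·2·1 + 28·4·1 + 56·8·1 + 70·16·1 + 56·32·1 + 28·64·1 + 8·128·1 + 1·256·1 = 1 + 16 + 112 + 448 + 1120 + 1792 + 1792 + 1024 + 256 = 6561.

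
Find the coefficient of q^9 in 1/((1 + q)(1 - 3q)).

Partial fractions give a closed form: a_n = (1/4)·(-1)^n + (3/4)·3^n.
At n = 9: a_9 = 14762.

14762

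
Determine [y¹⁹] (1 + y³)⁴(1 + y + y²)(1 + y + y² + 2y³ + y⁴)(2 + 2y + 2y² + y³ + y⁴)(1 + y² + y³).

178

(1 + y³)⁴ has coefficients 1,0,0,4,0,0,6,0,0,4,0,0,1 for degrees 0…12.
(1 + y + y²) has coefficients 1,1,1,0,0,0,0,0,0,0,0,0,0,0,0,0,0,0,0,0 for degrees 0…19.
Multiplying by (1 + y + y² + 2y³ + y⁴) gives running coefficients 1,2,3,4,4,3,1,0,0,0,0,0,0,0,0,0,0,0,0,0 for degrees 0…19.
Multiplying by (2 + 2y + 2y² + y³ + y⁴) gives running coefficients 2,6,12,19,25,27,23,16,9,4,1,0,0,0,0,0,0,0,0,0 for degrees 0…19.
Finally multiplying by (1 + y² + y³), the product of all factors after the first has coefficients 2,6,14,27,43,58,67,68,59,43,26,13,5,1,0,0,0,0,0,0 for degrees 0…19.
[y¹⁹] = 1·0 + 4·0 + 6·1 + 4·26 + 1·68 = 178.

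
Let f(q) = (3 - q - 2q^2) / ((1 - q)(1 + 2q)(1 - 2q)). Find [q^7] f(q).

Partial fractions give a closed form: a_n = (1)·(-2)^n + (2)·2^n.
At n = 7: a_7 = 128.

128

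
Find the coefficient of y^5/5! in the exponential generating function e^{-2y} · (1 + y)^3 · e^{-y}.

-108

The EGF product rule gives c_5 = Σ_{k_1+k_2+k_3=5} C(5; k_1,k_2,k_3) · ∏ g_i(k_i), where e^{-2y} gives (-2)^k; (1+y)^3 gives the falling factorial (3)_k; e^{-y} gives (-1)^k.
g_1(k) for k = 0…5: 1, -2, 4, -8, 16, -32.
g_2(k) for k = 0…5: 1, 3, 6, 6, 0, 0.
g_3(k) for k = 0…5: 1, -1, 1, -1, 1, -1.
First combine the last two factors: h(k) = Σ_j C(k,j)·g_2(j)·g_3(k−j) for k = 0…5: 1, 2, 1, -4, 1, 14.
c_5 = Σ_k C(5,k)·g_1(k)·h(5−k) = 1·1·14 + 5·(-2)·1 + 10·4·(-4) + 10·(-8)·1 + 5·16·2 + 1·(-32)·1 = 14 − 10 − 160 − 80 + 160 − 32 = -108.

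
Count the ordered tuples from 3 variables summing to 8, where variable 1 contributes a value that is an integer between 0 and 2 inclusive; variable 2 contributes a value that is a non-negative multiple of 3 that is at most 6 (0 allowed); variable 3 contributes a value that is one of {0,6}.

2

The generating function for the choices is (1 + t + t^2)·(1 + t^3 + t^6)·(1 + t^6); the count is [t^8].
(1 + t + t^2) has coefficients 1,1,1 for degrees 0…2.
(1 + t^3 + t^6) has coefficients 1,0,0,1,0,0,1,0,0 for degrees 0…8.
Finally multiplying by (1 + t^6), the product of all factors after the first has coefficients 1,0,0,1,0,0,2,0,0 for degrees 0…8.
[t^8] = 1·0 + 1·0 + 1·2 = 2.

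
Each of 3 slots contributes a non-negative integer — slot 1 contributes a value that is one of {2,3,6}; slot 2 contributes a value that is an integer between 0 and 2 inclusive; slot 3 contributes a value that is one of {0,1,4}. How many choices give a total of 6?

3

The generating function for the choices is (x² + x³ + x⁶)·(1 + x + x²)·(1 + x + x⁴); the count is [x⁶].
(x² + x³ + x⁶) has coefficients 0,0,1,1,0,0,1 for degrees 0…6.
(1 + x + x²) has coefficients 1,1,1,0,0,0,0 for degrees 0…6.
Finally multiplying by (1 + x + x⁴), the product of all factors after the first has coefficients 1,2,2,1,1,1,1 for degrees 0…6.
[x⁶] = 1·1 + 1·1 + 1·1 = 3.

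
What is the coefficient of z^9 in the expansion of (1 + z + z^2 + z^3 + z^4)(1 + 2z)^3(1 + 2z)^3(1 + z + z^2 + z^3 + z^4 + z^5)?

(1 + z + z^2 + z^3 + z^4) has coefficients 1,1,1,1,1 for degrees 0…4.
(1 + 2z)^3 has coefficients 1,6,12,8,0,0,0,0,0,0 for degrees 0…9.
Multiplying by (1 + 2z)^3 gives running coefficients 1,12,60,160,240,192,64,0,0,0 for degrees 0…9.
Finally multiplying by (1 + z + z^2 + z^3 + z^4 + z^5), the product of all factors after the first has coefficients 1,13,73,233,473,665,728,716,656,496 for degrees 0…9.
[z^9] = 1·496 + 1·656 + 1·716 + 1·728 + 1·665 = 3261.

3261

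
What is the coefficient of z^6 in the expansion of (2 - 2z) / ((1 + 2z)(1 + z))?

380

Partial fractions give a closed form: a_n = (6)·(-2)^n + (-4)·(-1)^n.
At n = 6: a_6 = 380.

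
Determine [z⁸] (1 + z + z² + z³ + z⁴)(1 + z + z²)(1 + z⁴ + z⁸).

4

(1 + z + z² + z³ + z⁴) has coefficients 1,1,1,1,1 for degrees 0…4.
(1 + z + z²) has coefficients 1,1,1,0,0,0,0,0,0 for degrees 0…8.
Finally multiplying by (1 + z⁴ + z⁸), the product of all factors after the first has coefficients 1,1,1,0,1,1,1,0,1 for degrees 0…8.
[z⁸] = 1·1 + 1·0 + 1·1 + 1·1 + 1·1 = 4.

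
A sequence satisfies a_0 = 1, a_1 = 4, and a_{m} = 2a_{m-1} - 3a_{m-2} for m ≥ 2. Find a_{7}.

82

The ordinary generating function has denominator 1 - 2x + 3x^2.
Iterating the recurrence: a_0,…,a_{7} = 1, 4, 5, -2, -19, -32, -7, 82.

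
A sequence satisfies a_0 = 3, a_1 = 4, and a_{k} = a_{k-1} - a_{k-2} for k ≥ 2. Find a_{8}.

The ordinary generating function has denominator 1 - y + y^2.
Iterating the recurrence: a_0,…,a_{8} = 3, 4, 1, -3, -4, -1, 3, 4, 1.

1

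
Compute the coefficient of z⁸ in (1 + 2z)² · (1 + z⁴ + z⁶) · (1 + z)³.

(1 + 2z)² has coefficients 1,4,4 for degrees 0…2.
(1 + z⁴ + z⁶) has coefficients 1,0,0,0,1,0,1,0,0 for degrees 0…8.
Finally multiplying by (1 + z)³, the product of all factors after the first has coefficients 1,3,3,1,1,3,4,4,3 for degrees 0…8.
[z⁸] = 1·3 + 4·4 + 4·4 = 35.

35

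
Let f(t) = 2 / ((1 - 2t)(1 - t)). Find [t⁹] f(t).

2046

Partial fractions give a closed form: a_n = (4)·2^n + (-2)·1^n.
At n = 9: a_9 = 2046.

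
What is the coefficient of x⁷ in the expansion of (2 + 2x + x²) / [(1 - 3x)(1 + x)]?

The denominator gives the recurrence a_n = 2a_(n−1) + 3a_(n−2) for n ≥ 3; the numerator fixes a_0 = 2, a_1 = 6, a_2 = 19.
Iterating: 2, 6, 19, 56, 169, 506, 1519, 4556, so a_7 = 4556.

4556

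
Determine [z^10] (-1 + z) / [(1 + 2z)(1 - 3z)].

Partial fractions give a closed form: a_n = (-3/5)·(-2)^n + (-2/5)·3^n.
At n = 10: a_10 = -24234.

-24234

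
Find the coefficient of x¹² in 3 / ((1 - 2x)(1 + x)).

8193

Partial fractions give a closed form: a_n = (2)·2^n + (1)·(-1)^n.
At n = 12: a_12 = 8193.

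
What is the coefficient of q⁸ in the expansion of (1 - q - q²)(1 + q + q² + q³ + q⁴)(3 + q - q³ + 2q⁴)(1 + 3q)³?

(1 - q - q²) has coefficients 1,-1,-1 for degrees 0…2.
(1 + q + q² + q³ + q⁴) has coefficients 1,1,1,1,1,0,0,0,0 for degrees 0…8.
Multiplying by (3 + q - q³ + 2q⁴) gives running coefficients 3,4,4,3,5,2,1,1,2 for degrees 0…8.
Finally multiplying by (1 + 3q)³, the product of all factors after the first has coefficients 3,31,121,228,248,236,235,199,92 for degrees 0…8.
[q⁸] = 1·92 − 1·199 − 1·235 = -342.

-342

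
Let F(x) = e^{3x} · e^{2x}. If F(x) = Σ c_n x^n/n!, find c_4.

The EGF product rule gives c_4 = Σ_{k_1+k_2=4} C(4; k_1,k_2) · ∏ g_i(k_i), where e^{3x} gives (3)^k; e^{2x} gives (2)^k.
g_1(k) for k = 0…4: 1, 3, 9, 27, 81.
g_2(k) for k = 0…4: 1, 2, 4, 8, 16.
c_4 = Σ_k C(4,k)·g_1(k)·g_2(4−k) = 1·1·16 + 4·3·8 + 6·9·4 + 4·27·2 + 1·81·1 = 16 + 96 + 216 + 216 + 81 = 625.

625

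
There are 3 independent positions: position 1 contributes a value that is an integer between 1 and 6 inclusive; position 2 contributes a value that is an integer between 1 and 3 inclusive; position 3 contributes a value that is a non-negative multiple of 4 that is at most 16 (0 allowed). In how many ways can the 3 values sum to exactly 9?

4

The generating function for the choices is (x + x² + x³ + x⁴ + x⁵ + x⁶)·(x + x² + x³)·(1 + x⁴ + x⁸ + x¹² + x¹⁶); the count is [x⁹].
(x + x² + x³ + x⁴ + x⁵ + x⁶) has coefficients 0,1,1,1,1,1,1 for degrees 0…6.
(x + x² + x³) has coefficients 0,1,1,1,0,0,0,0,0,0 for degrees 0…9.
Finally multiplying by (1 + x⁴ + x⁸ + x¹² + x¹⁶), the product of all factors after the first has coefficients 0,1,1,1,0,1,1,1,0,1 for degrees 0…9.
[x⁹] = 1·0 + 1·1 + 1·1 + 1·1 + 1·0 + 1·1 = 4.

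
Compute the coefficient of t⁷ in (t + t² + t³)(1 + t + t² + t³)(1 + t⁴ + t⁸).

3

(t + t² + t³) has coefficients 0,1,1,1 for degrees 0…3.
(1 + t + t² + t³) has coefficients 1,1,1,1,0,0,0,0 for degrees 0…7.
Finally multiplying by (1 + t⁴ + t⁸), the product of all factors after the first has coefficients 1,1,1,1,1,1,1,1 for degrees 0…7.
[t⁷] = 1·1 + 1·1 + 1·1 = 3.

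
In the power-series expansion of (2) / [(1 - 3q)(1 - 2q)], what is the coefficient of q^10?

350198

Partial fractions give a closed form: a_n = (6)·3^n + (-4)·2^n.
At n = 10: a_10 = 350198.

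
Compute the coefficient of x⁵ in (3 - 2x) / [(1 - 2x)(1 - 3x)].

Partial fractions give a closed form: a_n = (-4)·2^n + (7)·3^n.
At n = 5: a_5 = 1573.

1573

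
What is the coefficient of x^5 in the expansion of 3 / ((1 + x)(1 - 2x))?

63

Partial fractions give a closed form: a_n = (1)·(-1)^n + (2)·2^n.
At n = 5: a_5 = 63.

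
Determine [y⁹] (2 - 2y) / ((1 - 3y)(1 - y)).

39366

The denominator gives the recurrence a_n = 4a_(n−1) − 3a_(n−2) for n ≥ 2; the numerator fixes a_0 = 2, a_1 = 6.
Iterating: 2, 6, 18, 54, 162, 486, 1458, 4374, 13122, 39366, so a_9 = 39366.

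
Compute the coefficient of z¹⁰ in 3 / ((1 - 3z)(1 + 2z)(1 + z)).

Partial fractions give a closed form: a_n = (27/20)·3^n + (12/5)·(-2)^n + (-3/4)·(-1)^n.
At n = 10: a_10 = 82173.

82173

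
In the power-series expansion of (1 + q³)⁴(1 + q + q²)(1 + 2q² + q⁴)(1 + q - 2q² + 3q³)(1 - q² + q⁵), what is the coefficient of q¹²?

(1 + q³)⁴ has coefficients 1,0,0,4,0,0,6,0,0,4,0,0,1 for degrees 0…12.
(1 + q + q²) has coefficients 1,1,1,0,0,0,0,0,0,0,0,0,0 for degrees 0…12.
Multiplying by (1 + 2q² + q⁴) gives running coefficients 1,1,3,2,3,1,1,0,0,0,0,0,0 for degrees 0…12.
Multiplying by (1 + q - 2q² + 3q³) gives running coefficients 1,2,2,6,2,9,2,8,1,3,0,0,0 for degrees 0…12.
Finally multiplying by (1 - q² + q⁵), the product of all factors after the first has coefficients 1,2,1,4,0,4,2,1,5,-3,8,-1,8 for degrees 0…12.
[q¹²] = 1·8 + 4·(-3) + 6·2 + 4·4 + 1·1 = 25.

25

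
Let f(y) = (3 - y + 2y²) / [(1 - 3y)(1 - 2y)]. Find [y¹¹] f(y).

1522986

The denominator gives the recurrence a_n = 5a_(n−1) − 6a_(n−2) for n ≥ 3; the numerator fixes a_0 = 3, a_1 = 14, a_2 = 54.
Iterating: 3, 14, 54, 186, 606, 1914, 5934, 18186, 55326, 167514, 505614, 1522986, so a_11 = 1522986.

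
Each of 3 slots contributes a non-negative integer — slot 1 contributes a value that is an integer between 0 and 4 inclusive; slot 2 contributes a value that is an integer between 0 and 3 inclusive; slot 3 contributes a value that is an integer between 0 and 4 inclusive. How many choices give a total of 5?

16

The generating function for the choices is (1 + t + t^2 + t^3 + t^4)·(1 + t + t^2 + t^3)·(1 + t + t^2 + t^3 + t^4); the count is [t^5].
(1 + t + t^2 + t^3 + t^4) has coefficients 1,1,1,1,1 for degrees 0…4.
(1 + t + t^2 + t^3) has coefficients 1,1,1,1,0,0 for degrees 0…5.
Finally multiplying by (1 + t + t^2 + t^3 + t^4), the product of all factors after the first has coefficients 1,2,3,4,4,3 for degrees 0…5.
[t^5] = 1·3 + 1·4 + 1·4 + 1·3 + 1·2 = 16.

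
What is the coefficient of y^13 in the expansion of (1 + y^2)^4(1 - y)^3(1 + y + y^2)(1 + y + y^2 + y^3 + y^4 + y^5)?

10

(1 + y^2)^4 has coefficients 1,0,4,0,6,0,4,0,1 for degrees 0…8.
(1 - y)^3 has coefficients 1,-3,3,-1,0,0,0,0,0,0,0,0,0,0 for degrees 0…13.
Multiplying by (1 + y + y^2) gives running coefficients 1,-2,1,-1,2,-1,0,0,0,0,0,0,0,0 for degrees 0…13.
Finally multiplying by (1 + y + y^2 + y^3 + y^4 + y^5), the product of all factors after the first has coefficients 1,-1,0,-1,1,0,-1,1,0,1,-1,0,0,0 for degrees 0…13.
[y^13] = 1·0 + 4·0 + 6·1 + 4·1 + 1·0 = 10.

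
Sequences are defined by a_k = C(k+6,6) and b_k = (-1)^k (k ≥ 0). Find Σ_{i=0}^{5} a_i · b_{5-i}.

314

This is [x^5] in the product of the two ordinary generating functions.
Σ = 1·(-1) + 7·1 + 28·(-1) + 84·1 + 210·(-1) + 462·1 = 314.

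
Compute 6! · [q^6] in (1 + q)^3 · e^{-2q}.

The EGF product rule gives c_6 = Σ_{k_1+k_2=6} C(6; k_1,k_2) · ∏ g_i(k_i), where (1+q)^3 gives the falling factorial (3)_k; e^{-2q} gives (-2)^k.
g_1(k) for k = 0…6: 1, 3, 6, 6, 0, 0, 0.
g_2(k) for k = 0…6: 1, -2, 4, -8, 16, -32, 64.
c_6 = Σ_k C(6,k)·g_1(k)·g_2(6−k) = 1·1·64 + 6·3·(-32) + 15·6·16 + 20·6·(-8) = 64 − 576 + 1440 − 960 = -32.

-32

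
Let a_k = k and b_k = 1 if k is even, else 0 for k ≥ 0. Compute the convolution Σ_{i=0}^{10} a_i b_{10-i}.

30

The convolution is the x^10 coefficient of A(x)B(x).
Σ = 0·1 + 1·0 + 2·1 + 3·0 + 4·1 + 5·0 + 6·1 + 7·0 + 8·1 + 9·0 + 10·1 = 30.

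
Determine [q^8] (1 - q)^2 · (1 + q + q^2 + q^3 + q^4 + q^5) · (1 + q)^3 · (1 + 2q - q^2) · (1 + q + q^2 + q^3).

-7

(1 - q)^2 has coefficients 1,-2,1 for degrees 0…2.
(1 + q + q^2 + q^3 + q^4 + q^5) has coefficients 1,1,1,1,1,1,0,0,0 for degrees 0…8.
Multiplying by (1 + q)^3 gives running coefficients 1,4,7,8,8,8,7,4,1 for degrees 0…8.
Multiplying by (1 + 2q - q^2) gives running coefficients 1,6,14,18,17,16,15,10,2 for degrees 0…8.
Finally multiplying by (1 + q + q^2 + q^3), the product of all factors after the first has coefficients 1,7,21,39,55,65,66,58,43 for degrees 0…8.
[q^8] = 1·43 − 2·58 + 1·66 = -7.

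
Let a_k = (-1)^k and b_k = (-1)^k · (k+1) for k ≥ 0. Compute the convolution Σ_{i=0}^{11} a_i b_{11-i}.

-78

The convolution is the t^11 coefficient of A(t)B(t).
Σ = 1·(-12) − 1·11 + 1·(-10) − 1·9 + 1·(-8) − 1·7 + 1·(-6) − 1·5 + 1·(-4) − 1·3 + 1·(-2) − 1·1 = -78.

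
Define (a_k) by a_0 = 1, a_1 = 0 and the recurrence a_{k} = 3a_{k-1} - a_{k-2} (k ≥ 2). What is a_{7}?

-144

The ordinary generating function has denominator 1 - 3z + z^2.
Iterating the recurrence: a_0,…,a_{7} = 1, 0, -1, -3, -8, -21, -55, -144.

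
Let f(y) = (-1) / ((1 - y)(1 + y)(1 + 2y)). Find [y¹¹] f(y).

Partial fractions give a closed form: a_n = (-1/6)·1^n + (1/2)·(-1)^n + (-4/3)·(-2)^n.
At n = 11: a_11 = 2730.

2730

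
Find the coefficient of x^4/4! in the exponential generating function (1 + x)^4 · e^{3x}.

The EGF product rule gives c_4 = Σ_{k_1+k_2=4} C(4; k_1,k_2) · ∏ g_i(k_i), where (1+x)^4 gives the falling factorial (4)_k; e^{3x} gives (3)^k.
g_1(k) for k = 0…4: 1, 4, 12, 24, 24.
g_2(k) for k = 0…4: 1, 3, 9, 27, 81.
c_4 = Σ_k C(4,k)·g_1(k)·g_2(4−k) = 1·1·81 + 4·4·27 + 6·12·9 + 4·24·3 + 1·24·1 = 81 + 432 + 648 + 288 + 24 = 1473.

1473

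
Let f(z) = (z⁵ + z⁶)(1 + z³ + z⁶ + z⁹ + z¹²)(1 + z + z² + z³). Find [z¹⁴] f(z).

(z⁵ + z⁶) has coefficients 0,0,0,0,0,1,1 for degrees 0…6.
(1 + z³ + z⁶ + z⁹ + z¹²) has coefficients 1,0,0,1,0,0,1,0,0,1,0,0,1,0,0 for degrees 0…14.
Finally multiplying by (1 + z + z² + z³), the product of all factors after the first has coefficients 1,1,1,2,1,1,2,1,1,2,1,1,2,1,1 for degrees 0…14.
[z¹⁴] = 1·2 + 1·1 = 3.

3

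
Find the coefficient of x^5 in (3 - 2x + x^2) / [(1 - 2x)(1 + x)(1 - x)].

94

Partial fractions give a closed form: a_n = (3)·2^n + (1)·(-1)^n + (-1)·1^n.
At n = 5: a_5 = 94.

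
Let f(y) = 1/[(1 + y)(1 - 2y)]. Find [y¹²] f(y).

Partial fractions give a closed form: a_n = (1/3)·(-1)^n + (2/3)·2^n.
At n = 12: a_12 = 2731.

2731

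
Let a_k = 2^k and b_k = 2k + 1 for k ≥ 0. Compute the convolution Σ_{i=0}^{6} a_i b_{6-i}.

367

This is [x^6] in the product of the two ordinary generating functions.
Σ = 1·13 + 2·11 + 4·9 + 8·7 + 16·5 + 32·3 + 64·1 = 367.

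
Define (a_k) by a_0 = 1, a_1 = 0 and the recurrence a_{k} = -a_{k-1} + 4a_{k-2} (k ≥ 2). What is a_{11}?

The ordinary generating function has denominator 1 + x - 4x^2.
Iterating the recurrence: a_0,…,a_{11} = 1, 0, 4, -4, 20, -36, 116, -260, 724, -1764, 4660, -11716.

-11716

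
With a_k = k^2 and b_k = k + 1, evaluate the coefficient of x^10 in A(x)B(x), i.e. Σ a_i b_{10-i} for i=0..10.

The convolution is the x^10 coefficient of A(x)B(x).
Σ = 0·11 + 1·10 + 4·9 + 9·8 + 16·7 + 25·6 + 36·5 + 49·4 + 64·3 + 81·2 + 100·1 = 1210.

1210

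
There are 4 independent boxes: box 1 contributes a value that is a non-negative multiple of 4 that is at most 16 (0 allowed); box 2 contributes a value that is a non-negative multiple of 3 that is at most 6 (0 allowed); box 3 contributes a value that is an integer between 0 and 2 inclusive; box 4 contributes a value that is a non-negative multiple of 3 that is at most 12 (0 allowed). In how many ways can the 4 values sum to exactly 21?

The generating function for the choices is (1 + q^4 + q^8 + q^12 + q^16)·(1 + q^3 + q^6)·(1 + q + q^2)·(1 + q^3 + q^6 + q^9 + q^12); the count is [q^21].
(1 + q^4 + q^8 + q^12 + q^16) has coefficients 1,0,0,0,1,0,0,0,1,0,0,0,1,0,0,0,1 for degrees 0…16.
(1 + q^3 + q^6) has coefficients 1,0,0,1,0,0,1,0,0,0,0,0,0,0,0,0,0,0,0,0,0,0 for degrees 0…21.
Multiplying by (1 + q + q^2) gives running coefficients 1,1,1,1,1,1,1,1,1,0,0,0,0,0,0,0,0,0,0,0,0,0 for degrees 0…21.
Finally multiplying by (1 + q^3 + q^6 + q^9 + q^12), the product of all factors after the first has coefficients 1,1,1,2,2,2,3,3,3,3,3,3,3,3,3,2,2,2,1,1,1,0 for degrees 0…21.
[q^21] = 1·0 + 1·2 + 1·3 + 1·3 + 1·2 = 10.

10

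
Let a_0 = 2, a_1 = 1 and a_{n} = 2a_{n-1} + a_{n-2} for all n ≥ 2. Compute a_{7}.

The ordinary generating function has denominator 1 - 2x - x^2.
Iterating the recurrence: a_0,…,a_{7} = 2, 1, 4, 9, 22, 53, 128, 309.

309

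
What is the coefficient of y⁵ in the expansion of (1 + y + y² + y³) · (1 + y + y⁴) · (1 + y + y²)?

5

(1 + y + y² + y³) has coefficients 1,1,1,1 for degrees 0…3.
(1 + y + y⁴) has coefficients 1,1,0,0,1,0 for degrees 0…5.
Finally multiplying by (1 + y + y²), the product of all factors after the first has coefficients 1,2,2,1,1,1 for degrees 0…5.
[y⁵] = 1·1 + 1·1 + 1·1 + 1·2 = 5.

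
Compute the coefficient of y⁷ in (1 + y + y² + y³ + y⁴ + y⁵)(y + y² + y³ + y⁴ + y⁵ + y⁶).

5

(1 + y + y² + y³ + y⁴ + y⁵) has coefficients 1,1,1,1,1,1 for degrees 0…5.
(y + y² + y³ + y⁴ + y⁵ + y⁶) has coefficients 0,1,1,1,1,1,1,0 for degrees 0…7.
[y⁷] = 1·0 + 1·1 + 1·1 + 1·1 + 1·1 + 1·1 = 5.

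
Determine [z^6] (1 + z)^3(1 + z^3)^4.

(1 + z)^3 has coefficients 1,3,3,1 for degrees 0…3.
(1 + z^3)^4 has coefficients 1,0,0,4,0,0,6 for degrees 0…6.
[z^6] = 1·6 + 3·0 + 3·0 + 1·4 = 10.

10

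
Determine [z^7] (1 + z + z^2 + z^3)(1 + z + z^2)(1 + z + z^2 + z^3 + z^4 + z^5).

9

(1 + z + z^2 + z^3) has coefficients 1,1,1,1 for degrees 0…3.
(1 + z + z^2) has coefficients 1,1,1,0,0,0,0,0 for degrees 0…7.
Finally multiplying by (1 + z + z^2 + z^3 + z^4 + z^5), the product of all factors after the first has coefficients 1,2,3,3,3,3,2,1 for degrees 0…7.
[z^7] = 1·1 + 1·2 + 1·3 + 1·3 = 9.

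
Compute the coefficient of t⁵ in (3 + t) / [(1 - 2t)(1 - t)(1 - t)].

The denominator gives the recurrence a_n = 4a_(n−1) − 5a_(n−2) + 2a_(n−3) for n ≥ 3; the numerator fixes a_0 = 3, a_1 = 13, a_2 = 37.
Iterating: 3, 13, 37, 89, 197, 417, so a_5 = 417.

417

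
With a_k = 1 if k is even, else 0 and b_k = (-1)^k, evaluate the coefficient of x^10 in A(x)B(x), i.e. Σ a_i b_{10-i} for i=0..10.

Write out a_i and b_{10-i} for i = 0,…,10 and sum the products.
Σ = 1·1 + 0·(-1) + 1·1 + 0·(-1) + 1·1 + 0·(-1) + 1·1 + 0·(-1) + 1·1 + 0·(-1) + 1·1 = 6.

6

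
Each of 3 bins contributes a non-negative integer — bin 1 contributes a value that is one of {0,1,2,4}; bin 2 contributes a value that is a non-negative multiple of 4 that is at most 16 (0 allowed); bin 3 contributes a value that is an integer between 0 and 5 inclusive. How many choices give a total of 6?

The generating function for the choices is (1 + y + y² + y⁴)·(1 + y⁴ + y⁸ + y¹² + y¹⁶)·(1 + y + y² + y³ + y⁴ + y⁵); the count is [y⁶].
(1 + y + y² + y⁴) has coefficients 1,1,1,0,1 for degrees 0…4.
(1 + y⁴ + y⁸ + y¹² + y¹⁶) has coefficients 1,0,0,0,1,0,0 for degrees 0…6.
Finally multiplying by (1 + y + y² + y³ + y⁴ + y⁵), the product of all factors after the first has coefficients 1,1,1,1,2,2,1 for degrees 0…6.
[y⁶] = 1·1 + 1·2 + 1·2 + 1·1 = 6.

6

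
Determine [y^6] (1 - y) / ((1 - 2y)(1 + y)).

The denominator gives the recurrence a_n = a_(n−1) + 2a_(n−2) for n ≥ 3; the numerator fixes a_0 = 1, a_1 = 0, a_2 = 2.
Iterating: 1, 0, 2, 2, 6, 10, 22, so a_6 = 22.

22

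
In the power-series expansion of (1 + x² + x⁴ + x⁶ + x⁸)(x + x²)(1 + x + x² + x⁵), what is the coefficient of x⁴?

(1 + x² + x⁴ + x⁶ + x⁸) has coefficients 1,0,1,0,1 for degrees 0…4.
(x + x²) has coefficients 0,1,1,0,0 for degrees 0…4.
Finally multiplying by (1 + x + x² + x⁵), the product of all factors after the first has coefficients 0,1,2,2,1 for degrees 0…4.
[x⁴] = 1·1 + 1·2 + 1·0 = 3.

3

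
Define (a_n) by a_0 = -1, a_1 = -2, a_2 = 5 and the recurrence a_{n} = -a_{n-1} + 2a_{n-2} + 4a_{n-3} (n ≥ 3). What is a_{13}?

The ordinary generating function has denominator 1 + x - 2x^2 - 4x^3.
Iterating the recurrence: a_0,…,a_{13} = -1, -2, 5, -13, 15, -21, -1, 19, -105, 139, -273, 131, -121, -709.

-709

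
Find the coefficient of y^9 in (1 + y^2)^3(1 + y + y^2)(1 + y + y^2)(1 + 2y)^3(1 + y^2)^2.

1140

(1 + y^2)^3 has coefficients 1,0,3,0,3,0,1 for degrees 0…6.
(1 + y + y^2) has coefficients 1,1,1,0,0,0,0,0,0,0 for degrees 0…9.
Multiplying by (1 + y + y^2) gives running coefficients 1,2,3,2,1,0,0,0,0,0 for degrees 0…9.
Multiplying by (1 + 2y)^3 gives running coefficients 1,8,27,52,65,54,28,8,0,0 for degrees 0…9.
Finally multiplying by (1 + y^2)^2, the product of all factors after the first has coefficients 1,8,29,68,120,166,185,168,121,70 for degrees 0…9.
[y^9] = 1·70 + 3·168 + 3·166 + 1·68 = 1140.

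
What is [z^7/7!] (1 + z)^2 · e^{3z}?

The EGF product rule gives c_7 = Σ_{k_1+k_2=7} C(7; k_1,k_2) · ∏ g_i(k_i), where (1+z)^2 gives the falling factorial (2)_k; e^{3z} gives (3)^k.
g_1(k) for k = 0…7: 1, 2, 2, 0, 0, 0, 0, 0.
g_2(k) for k = 0…7: 1, 3, 9, 27, 81, 243, 729, 2187.
c_7 = Σ_k C(7,k)·g_1(k)·g_2(7−k) = 1·1·2187 + 7·2·729 + 21·2·243 = 2187 + 10206 + 10206 = 22599.

22599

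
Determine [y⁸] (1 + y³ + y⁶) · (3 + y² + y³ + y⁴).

(1 + y³ + y⁶) has coefficients 1,0,0,1,0,0,1 for degrees 0…6.
(3 + y² + y³ + y⁴) has coefficients 3,0,1,1,1,0,0,0,0 for degrees 0…8.
[y⁸] = 1·0 + 1·0 + 1·1 = 1.

1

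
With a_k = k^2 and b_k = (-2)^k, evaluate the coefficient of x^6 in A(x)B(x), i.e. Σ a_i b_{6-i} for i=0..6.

10

This is [x^6] in the product of the two ordinary generating functions.
Σ = 0·64 + 1·(-32) + 4·16 + 9·(-8) + 16·4 + 25·(-2) + 36·1 = 10.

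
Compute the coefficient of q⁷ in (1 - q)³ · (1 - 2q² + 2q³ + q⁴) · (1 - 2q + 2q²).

7

(1 - q)³ has coefficients 1,-3,3,-1 for degrees 0…3.
(1 - 2q² + 2q³ + q⁴) has coefficients 1,0,-2,2,1,0,0,0 for degrees 0…7.
Finally multiplying by (1 - 2q + 2q²), the product of all factors after the first has coefficients 1,-2,0,6,-7,2,2,0 for degrees 0…7.
[q⁷] = 1·0 − 3·2 + 3·2 − 1·(-7) = 7.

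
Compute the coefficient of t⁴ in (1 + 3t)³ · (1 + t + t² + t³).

(1 + 3t)³ has coefficients 1,9,27,27 for degrees 0…3.
(1 + t + t² + t³) has coefficients 1,1,1,1,0 for degrees 0…4.
[t⁴] = 1·0 + 9·1 + 27·1 + 27·1 = 63.

63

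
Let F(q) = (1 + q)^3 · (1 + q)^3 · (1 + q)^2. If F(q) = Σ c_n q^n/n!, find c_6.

The EGF product rule gives c_6 = Σ_{k_1+k_2+k_3=6} C(6; k_1,k_2,k_3) · ∏ g_i(k_i), where (1+q)^3 gives the falling factorial (3)_k; (1+q)^3 gives the falling factorial (3)_k; (1+q)^2 gives the falling factorial (2)_k.
g_1(k) for k = 0…6: 1, 3, 6, 6, 0, 0, 0.
g_2(k) for k = 0…6: 1, 3, 6, 6, 0, 0, 0.
g_3(k) for k = 0…6: 1, 2, 2, 0, 0, 0, 0.
First combine the last two factors: h(k) = Σ_j C(k,j)·g_2(j)·g_3(k−j) for k = 0…6: 1, 5, 20, 60, 120, 120, 0.
c_6 = Σ_k C(6,k)·g_1(k)·h(6−k) = 6·3·120 + 15·6·120 + 20·6·60 = 2160 + 10800 + 7200 = 20160.

20160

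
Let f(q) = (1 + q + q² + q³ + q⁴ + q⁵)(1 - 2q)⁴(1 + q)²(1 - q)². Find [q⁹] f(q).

1

(1 + q + q² + q³ + q⁴ + q⁵) has coefficients 1,1,1,1,1,1 for degrees 0…5.
(1 - 2q)⁴ has coefficients 1,-8,24,-32,16,0,0,0,0,0 for degrees 0…9.
Multiplying by (1 + q)² gives running coefficients 1,-6,9,8,-24,0,16,0,0,0 for degrees 0…9.
Finally multiplying by (1 - q)², the product of all factors after the first has coefficients 1,-8,22,-16,-31,56,-8,-32,16,0 for degrees 0…9.
[q⁹] = 1·0 + 1·16 + 1·(-32) + 1·(-8) + 1·56 + 1·(-31) = 1.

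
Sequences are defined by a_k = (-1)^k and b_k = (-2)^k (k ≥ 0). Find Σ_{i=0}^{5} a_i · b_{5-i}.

-63

The convolution is the x^5 coefficient of A(x)B(x).
Σ = 1·(-32) − 1·16 + 1·(-8) − 1·4 + 1·(-2) − 1·1 = -63.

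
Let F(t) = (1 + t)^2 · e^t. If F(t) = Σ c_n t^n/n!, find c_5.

31

The EGF product rule gives c_5 = Σ_{k_1+k_2=5} C(5; k_1,k_2) · ∏ g_i(k_i), where (1+t)^2 gives the falling factorial (2)_k; e^t gives (1)^k.
g_1(k) for k = 0…5: 1, 2, 2, 0, 0, 0.
g_2(k) for k = 0…5: 1, 1, 1, 1, 1, 1.
c_5 = Σ_k C(5,k)·g_1(k)·g_2(5−k) = 1·1·1 + 5·2·1 + 10·2·1 = 1 + 10 + 20 = 31.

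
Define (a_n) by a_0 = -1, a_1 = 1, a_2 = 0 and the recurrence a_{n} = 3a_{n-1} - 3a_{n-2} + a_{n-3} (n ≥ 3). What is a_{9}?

The ordinary generating function has denominator 1 - 3y + 3y^2 - y^3.
Iterating the recurrence: a_0,…,a_{9} = -1, 1, 0, -4, -11, -21, -34, -50, -69, -91.

-91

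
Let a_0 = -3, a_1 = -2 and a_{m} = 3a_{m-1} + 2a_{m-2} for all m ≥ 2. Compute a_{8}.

The ordinary generating function has denominator 1 - 3y - 2y^2.
Iterating the recurrence: a_0,…,a_{8} = -3, -2, -12, -40, -144, -512, -1824, -6496, -23136.

-23136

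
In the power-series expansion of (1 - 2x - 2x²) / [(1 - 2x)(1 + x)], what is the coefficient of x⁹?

The denominator gives the recurrence a_n = a_(n−1) + 2a_(n−2) for n ≥ 3; the numerator fixes a_0 = 1, a_1 = -1, a_2 = -1.
Iterating: 1, -1, -1, -3, -5, -11, -21, -43, -85, -171, so a_9 = -171.

-171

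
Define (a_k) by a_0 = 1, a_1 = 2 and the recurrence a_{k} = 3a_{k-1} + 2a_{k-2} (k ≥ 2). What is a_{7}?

4516

The ordinary generating function has denominator 1 - 3t - 2t^2.
Iterating the recurrence: a_0,…,a_{7} = 1, 2, 8, 28, 100, 356, 1268, 4516.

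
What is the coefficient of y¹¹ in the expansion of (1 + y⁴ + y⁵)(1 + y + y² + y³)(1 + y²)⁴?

21

(1 + y⁴ + y⁵) has coefficients 1,0,0,0,1,1 for degrees 0…5.
(1 + y + y² + y³) has coefficients 1,1,1,1,0,0,0,0,0,0,0,0 for degrees 0…11.
Finally multiplying by (1 + y²)⁴, the product of all factors after the first has coefficients 1,1,5,5,10,10,10,10,5,5,1,1 for degrees 0…11.
[y¹¹] = 1·1 + 1·10 + 1·10 = 21.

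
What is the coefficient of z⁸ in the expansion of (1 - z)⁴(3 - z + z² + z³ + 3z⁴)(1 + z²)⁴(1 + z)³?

-3

(1 - z)⁴ has coefficients 1,-4,6,-4,1 for degrees 0…4.
(3 - z + z² + z³ + 3z⁴) has coefficients 3,-1,1,1,3,0,0,0,0 for degrees 0…8.
Multiplying by (1 + z²)⁴ gives running coefficients 3,-1,13,-3,25,-2,30,2,25 for degrees 0…8.
Finally multiplying by (1 + z)³, the product of all factors after the first has coefficients 3,8,19,36,54,77,96,111,119 for degrees 0…8.
[z⁸] = 1·119 − 4·111 + 6·96 − 4·77 + 1·54 = -3.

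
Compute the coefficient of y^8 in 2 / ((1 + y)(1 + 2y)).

Partial fractions give a closed form: a_n = (-2)·(-1)^n + (4)·(-2)^n.
At n = 8: a_8 = 1022.

1022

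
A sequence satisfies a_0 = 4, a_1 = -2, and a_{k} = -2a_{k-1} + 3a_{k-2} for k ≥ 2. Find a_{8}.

The ordinary generating function has denominator 1 + 2z - 3z^2.
Iterating the recurrence: a_0,…,a_{8} = 4, -2, 16, -38, 124, -362, 1096, -3278, 9844.

9844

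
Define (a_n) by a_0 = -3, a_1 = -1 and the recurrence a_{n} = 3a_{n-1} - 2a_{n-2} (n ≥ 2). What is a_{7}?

The ordinary generating function has denominator 1 - 3x + 2x^2.
Iterating the recurrence: a_0,…,a_{7} = -3, -1, 3, 11, 27, 59, 123, 251.

251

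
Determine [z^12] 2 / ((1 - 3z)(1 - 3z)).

13817466

The denominator gives the recurrence a_n = 6a_(n−1) − 9a_(n−2) for n ≥ 2; the numerator fixes a_0 = 2, a_1 = 12.
Iterating: 2, 12, 54, 216, 810, 2916, 10206, 34992, 118098, 393660, 1299078, 4251528, 13817466, so a_12 = 13817466.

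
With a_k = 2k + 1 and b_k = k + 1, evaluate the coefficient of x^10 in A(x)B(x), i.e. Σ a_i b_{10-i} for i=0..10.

This is [x^10] in the product of the two ordinary generating functions.
Σ = 1·11 + 3·10 + 5·9 + 7·8 + 9·7 + 11·6 + 13·5 + 15·4 + 17·3 + 19·2 + 21·1 = 506.

506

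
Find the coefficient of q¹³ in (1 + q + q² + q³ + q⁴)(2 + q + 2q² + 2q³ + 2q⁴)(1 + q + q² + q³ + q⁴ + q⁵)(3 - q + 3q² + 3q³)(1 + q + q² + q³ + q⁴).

968

(1 + q + q² + q³ + q⁴) has coefficients 1,1,1,1,1 for degrees 0…4.
(2 + q + 2q² + 2q³ + 2q⁴) has coefficients 2,1,2,2,2,0,0,0,0,0,0,0,0,0 for degrees 0…13.
Multiplying by (1 + q + q² + q³ + q⁴ + q⁵) gives running coefficients 2,3,5,7,9,9,7,6,4,2,0,0,0,0 for degrees 0…13.
Multiplying by (3 - q + 3q² + 3q³) gives running coefficients 6,7,18,31,44,54,60,65,54,41,28,18,6,0 for degrees 0…13.
Finally multiplying by (1 + q + q² + q³ + q⁴), the product of all factors after the first has coefficients 6,13,31,62,106,154,207,254,277,274,248,206,147,93 for degrees 0…13.
[q¹³] = 1·93 + 1·147 + 1·206 + 1·248 + 1·274 = 968.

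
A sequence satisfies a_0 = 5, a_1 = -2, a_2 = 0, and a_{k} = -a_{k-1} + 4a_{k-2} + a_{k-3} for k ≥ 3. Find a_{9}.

-354

The ordinary generating function has denominator 1 + t - 4t^2 - t^3.
Iterating the recurrence: a_0,…,a_{9} = 5, -2, 0, -3, 1, -13, 14, -65, 108, -354.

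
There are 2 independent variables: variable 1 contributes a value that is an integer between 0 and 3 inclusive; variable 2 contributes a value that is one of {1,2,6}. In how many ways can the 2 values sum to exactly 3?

2

The generating function for the choices is (1 + t + t² + t³)·(t + t² + t⁶); the count is [t³].
(1 + t + t² + t³) has coefficients 1,1,1,1 for degrees 0…3.
(t + t² + t⁶) has coefficients 0,1,1,0 for degrees 0…3.
[t³] = 1·0 + 1·1 + 1·1 + 1·0 = 2.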